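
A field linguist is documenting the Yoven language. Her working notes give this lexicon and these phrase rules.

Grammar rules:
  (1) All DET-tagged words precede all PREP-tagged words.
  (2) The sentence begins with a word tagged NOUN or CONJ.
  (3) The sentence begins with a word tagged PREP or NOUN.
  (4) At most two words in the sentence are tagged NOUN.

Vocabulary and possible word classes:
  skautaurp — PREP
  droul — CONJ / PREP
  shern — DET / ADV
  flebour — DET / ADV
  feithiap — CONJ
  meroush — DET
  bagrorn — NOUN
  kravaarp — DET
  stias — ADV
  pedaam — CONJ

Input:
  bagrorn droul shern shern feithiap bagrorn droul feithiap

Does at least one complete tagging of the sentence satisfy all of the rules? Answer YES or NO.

Candidates per position — 1:bagrorn {NOUN}; 2:droul {CONJ,PREP}; 3:shern {DET,ADV}; 4:shern {DET,ADV}; 5:feithiap {CONJ}; 6:bagrorn {NOUN}; 7:droul {CONJ,PREP}; 8:feithiap {CONJ}.
One satisfying assignment: NOUN CONJ DET ADV CONJ NOUN CONJ CONJ.
Rule-by-rule: rule 1 holds; rule 2 holds; rule 3 holds; rule 4 holds.

YES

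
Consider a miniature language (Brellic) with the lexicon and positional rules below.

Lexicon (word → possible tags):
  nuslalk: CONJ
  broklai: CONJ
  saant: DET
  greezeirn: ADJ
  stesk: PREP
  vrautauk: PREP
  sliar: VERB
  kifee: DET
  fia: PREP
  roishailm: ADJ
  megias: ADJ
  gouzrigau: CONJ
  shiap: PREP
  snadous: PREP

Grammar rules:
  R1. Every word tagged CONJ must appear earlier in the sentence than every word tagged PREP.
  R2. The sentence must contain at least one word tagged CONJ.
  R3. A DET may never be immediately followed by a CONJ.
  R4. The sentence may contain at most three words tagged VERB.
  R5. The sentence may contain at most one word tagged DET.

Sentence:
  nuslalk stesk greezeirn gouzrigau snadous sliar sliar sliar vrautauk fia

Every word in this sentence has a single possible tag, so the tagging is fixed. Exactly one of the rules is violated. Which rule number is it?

1

Fixed tagging: CONJ PREP ADJ CONJ PREP VERB VERB VERB PREP PREP.
Rule check: R1 fail, R2 pass, R3 pass, R4 pass, R5 pass.
Only rule 1 fails.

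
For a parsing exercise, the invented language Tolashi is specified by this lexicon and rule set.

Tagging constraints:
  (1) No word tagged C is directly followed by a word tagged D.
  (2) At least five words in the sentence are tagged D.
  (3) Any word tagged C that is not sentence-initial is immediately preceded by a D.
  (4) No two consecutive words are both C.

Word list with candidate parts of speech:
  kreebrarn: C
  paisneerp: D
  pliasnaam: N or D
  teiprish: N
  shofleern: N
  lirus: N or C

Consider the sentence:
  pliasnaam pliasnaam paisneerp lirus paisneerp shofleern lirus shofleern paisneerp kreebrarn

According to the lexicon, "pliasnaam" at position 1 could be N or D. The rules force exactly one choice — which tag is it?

Candidates per position — 1:pliasnaam {N,D}; 2:pliasnaam {N,D}; 3:paisneerp {D}; 4:lirus {N,C}; 5:paisneerp {D}; 6:shofleern {N}; 7:lirus {N,C}; 8:shofleern {N}; 9:paisneerp {D}; 10:kreebrarn {C}.
Word 1 cannot be N — rule 2 would then fail for every completion. It is D.
Word 2 cannot be N — rule 2 would then fail for every completion. It is D.
Word 4 cannot be C — rule 1 would then fail for every completion. It is N.
Word 7 cannot be C — rule 3 would then fail for every completion. It is N.
So the tagging must be: D D D N D N N N D C.
Rule-by-rule: rule 1 ✓; rule 2 ✓; rule 3 ✓; rule 4 ✓.

D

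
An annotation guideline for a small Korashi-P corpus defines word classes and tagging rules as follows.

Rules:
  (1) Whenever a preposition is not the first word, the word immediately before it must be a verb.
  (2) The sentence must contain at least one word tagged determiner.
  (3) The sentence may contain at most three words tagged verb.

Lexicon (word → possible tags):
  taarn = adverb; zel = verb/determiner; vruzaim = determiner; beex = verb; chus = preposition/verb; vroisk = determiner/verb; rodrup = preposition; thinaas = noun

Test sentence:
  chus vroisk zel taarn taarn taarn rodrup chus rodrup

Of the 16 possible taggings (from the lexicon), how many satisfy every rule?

Candidates per position — 1:chus {preposition,verb}; 2:vroisk {determiner,verb}; 3:zel {verb,determiner}; 4:taarn {adverb}; 5:taarn {adverb}; 6:taarn {adverb}; 7:rodrup {preposition}; 8:chus {preposition,verb}; 9:rodrup {preposition}.
There are 16 candidate sequences in total.
Rule 1 cannot be satisfied by any choice of tags from the lexicon.
So there is no consistent tagging.
Count = 0.

0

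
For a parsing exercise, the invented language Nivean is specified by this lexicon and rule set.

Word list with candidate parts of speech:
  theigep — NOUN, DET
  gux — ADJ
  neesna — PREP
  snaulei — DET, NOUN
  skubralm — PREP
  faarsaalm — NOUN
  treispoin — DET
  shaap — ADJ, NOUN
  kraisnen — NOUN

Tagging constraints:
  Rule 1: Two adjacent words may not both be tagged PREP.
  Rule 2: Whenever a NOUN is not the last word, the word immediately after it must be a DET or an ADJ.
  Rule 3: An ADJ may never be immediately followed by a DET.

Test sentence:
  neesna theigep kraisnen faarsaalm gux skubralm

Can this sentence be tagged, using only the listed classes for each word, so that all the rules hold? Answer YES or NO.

NO

Candidates per position — 1:neesna {PREP}; 2:theigep {NOUN,DET}; 3:kraisnen {NOUN}; 4:faarsaalm {NOUN}; 5:gux {ADJ}; 6:skubralm {PREP}.
Rule 2 cannot be satisfied by any choice of tags from the lexicon.
So there is no consistent tagging.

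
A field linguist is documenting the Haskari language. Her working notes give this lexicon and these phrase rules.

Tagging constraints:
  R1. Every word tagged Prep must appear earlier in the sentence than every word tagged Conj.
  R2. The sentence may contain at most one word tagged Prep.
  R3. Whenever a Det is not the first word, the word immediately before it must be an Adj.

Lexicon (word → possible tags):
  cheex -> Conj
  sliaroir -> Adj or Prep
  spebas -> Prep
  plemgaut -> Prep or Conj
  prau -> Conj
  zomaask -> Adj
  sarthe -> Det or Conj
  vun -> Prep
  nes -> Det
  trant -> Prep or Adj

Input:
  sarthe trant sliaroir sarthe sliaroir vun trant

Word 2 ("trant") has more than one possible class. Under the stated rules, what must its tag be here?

Adj

Candidates per position — 1:sarthe {Det,Conj}; 2:trant {Prep,Adj}; 3:sliaroir {Adj,Prep}; 4:sarthe {Det,Conj}; 5:sliaroir {Adj,Prep}; 6:vun {Prep}; 7:trant {Prep,Adj}.
Word 1 cannot be Conj — rule 1 would then fail for every completion. It is Det.
Word 2 cannot be Prep — rule 2 would then fail for every completion. It is Adj.
Word 3 cannot be Prep — rule 2 would then fail for every completion. It is Adj.
Word 4 cannot be Conj — rule 1 would then fail for every completion. It is Det.
Word 5 cannot be Prep — rule 2 would then fail for every completion. It is Adj.
Word 7 cannot be Prep — rule 2 would then fail for every completion. It is Adj.
The unique satisfying tagging is: Det Adj Adj Det Adj Prep Adj.
Check: rule 1 satisfied; rule 2 satisfied; rule 3 satisfied.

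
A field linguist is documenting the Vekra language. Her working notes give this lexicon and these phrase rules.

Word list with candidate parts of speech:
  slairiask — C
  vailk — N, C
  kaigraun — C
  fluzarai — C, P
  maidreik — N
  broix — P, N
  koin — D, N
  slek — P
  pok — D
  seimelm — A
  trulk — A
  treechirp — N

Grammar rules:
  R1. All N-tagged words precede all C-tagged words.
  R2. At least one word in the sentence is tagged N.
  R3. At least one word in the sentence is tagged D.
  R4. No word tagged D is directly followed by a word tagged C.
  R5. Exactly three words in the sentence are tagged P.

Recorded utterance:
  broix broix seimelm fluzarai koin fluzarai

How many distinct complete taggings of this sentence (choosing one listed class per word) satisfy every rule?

2

Candidates per position — 1:broix {P,N}; 2:broix {P,N}; 3:seimelm {A}; 4:fluzarai {C,P}; 5:koin {D,N}; 6:fluzarai {C,P}.
There are 32 candidate sequences in total.
The sequences that satisfy every rule: P N A P D P; N P A P D P.
Count = 2.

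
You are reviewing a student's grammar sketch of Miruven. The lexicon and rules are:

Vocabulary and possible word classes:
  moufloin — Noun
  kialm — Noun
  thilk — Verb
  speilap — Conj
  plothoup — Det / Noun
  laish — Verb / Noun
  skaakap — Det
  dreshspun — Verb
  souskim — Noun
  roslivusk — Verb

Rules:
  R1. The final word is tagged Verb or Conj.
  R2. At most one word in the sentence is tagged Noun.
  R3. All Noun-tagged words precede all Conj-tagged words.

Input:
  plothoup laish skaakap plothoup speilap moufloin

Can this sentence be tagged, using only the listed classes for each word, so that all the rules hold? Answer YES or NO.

Candidates per position — 1:plothoup {Det,Noun}; 2:laish {Verb,Noun}; 3:skaakap {Det}; 4:plothoup {Det,Noun}; 5:speilap {Conj}; 6:moufloin {Noun}.
Rule 1 cannot be satisfied by any choice of tags from the lexicon.
So there is no consistent tagging.

NO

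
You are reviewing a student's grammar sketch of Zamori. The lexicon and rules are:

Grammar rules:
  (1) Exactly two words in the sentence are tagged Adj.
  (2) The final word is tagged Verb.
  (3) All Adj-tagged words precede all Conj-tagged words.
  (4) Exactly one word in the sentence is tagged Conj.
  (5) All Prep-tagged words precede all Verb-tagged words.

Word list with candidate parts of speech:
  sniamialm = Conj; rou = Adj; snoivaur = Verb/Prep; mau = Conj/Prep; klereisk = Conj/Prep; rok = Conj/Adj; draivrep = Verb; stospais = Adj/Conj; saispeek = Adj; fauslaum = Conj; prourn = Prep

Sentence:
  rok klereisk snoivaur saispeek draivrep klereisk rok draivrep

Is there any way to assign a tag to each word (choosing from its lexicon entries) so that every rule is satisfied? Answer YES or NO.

Candidates per position — 1:rok {Conj,Adj}; 2:klereisk {Conj,Prep}; 3:snoivaur {Verb,Prep}; 4:saispeek {Adj}; 5:draivrep {Verb}; 6:klereisk {Conj,Prep}; 7:rok {Conj,Adj}; 8:draivrep {Verb}.
Every candidate sequence violates at least one rule; no consistent tagging exists.

NO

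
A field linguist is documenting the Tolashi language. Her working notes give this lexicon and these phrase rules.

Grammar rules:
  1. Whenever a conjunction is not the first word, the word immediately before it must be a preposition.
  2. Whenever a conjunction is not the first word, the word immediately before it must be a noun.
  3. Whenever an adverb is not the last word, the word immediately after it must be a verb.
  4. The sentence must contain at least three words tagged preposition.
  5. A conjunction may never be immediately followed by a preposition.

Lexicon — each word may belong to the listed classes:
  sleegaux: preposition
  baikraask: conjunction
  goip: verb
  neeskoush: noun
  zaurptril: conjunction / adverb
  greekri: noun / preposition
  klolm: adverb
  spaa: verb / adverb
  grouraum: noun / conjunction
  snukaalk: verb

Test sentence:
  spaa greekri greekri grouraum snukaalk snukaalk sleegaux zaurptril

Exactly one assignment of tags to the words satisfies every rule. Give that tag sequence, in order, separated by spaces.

verb preposition preposition noun verb verb preposition adverb

Candidates per position — 1:spaa {verb,adverb}; 2:greekri {noun,preposition}; 3:greekri {noun,preposition}; 4:grouraum {noun,conjunction}; 5:snukaalk {verb}; 6:snukaalk {verb}; 7:sleegaux {preposition}; 8:zaurptril {conjunction,adverb}.
Position 1: tagging it adverb would leave rule 3 unsatisfiable, so it must be verb.
Position 2: tagging it noun would leave rule 4 unsatisfiable, so it must be preposition.
Position 3: tagging it noun would leave rule 4 unsatisfiable, so it must be preposition.
Position 4: tagging it conjunction would leave rule 2 unsatisfiable, so it must be noun.
Position 8: tagging it conjunction would leave rule 2 unsatisfiable, so it must be adverb.
So the tagging must be: verb preposition preposition noun verb verb preposition adverb.
Checking: rule 1 ok; rule 2 ok; rule 3 ok; rule 4 ok; rule 5 ok.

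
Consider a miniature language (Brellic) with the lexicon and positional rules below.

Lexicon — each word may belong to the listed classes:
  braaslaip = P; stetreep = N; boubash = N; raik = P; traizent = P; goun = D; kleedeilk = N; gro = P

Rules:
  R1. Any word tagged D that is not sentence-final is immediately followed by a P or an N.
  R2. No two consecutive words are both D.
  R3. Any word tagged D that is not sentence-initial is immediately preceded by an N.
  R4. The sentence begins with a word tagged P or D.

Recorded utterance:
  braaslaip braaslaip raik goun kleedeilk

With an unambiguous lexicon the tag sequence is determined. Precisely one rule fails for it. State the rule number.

3

Fixed tagging: P P P D N.
Checking each rule: R1 holds, R2 holds, R3 violated, R4 holds.
Only rule 3 fails.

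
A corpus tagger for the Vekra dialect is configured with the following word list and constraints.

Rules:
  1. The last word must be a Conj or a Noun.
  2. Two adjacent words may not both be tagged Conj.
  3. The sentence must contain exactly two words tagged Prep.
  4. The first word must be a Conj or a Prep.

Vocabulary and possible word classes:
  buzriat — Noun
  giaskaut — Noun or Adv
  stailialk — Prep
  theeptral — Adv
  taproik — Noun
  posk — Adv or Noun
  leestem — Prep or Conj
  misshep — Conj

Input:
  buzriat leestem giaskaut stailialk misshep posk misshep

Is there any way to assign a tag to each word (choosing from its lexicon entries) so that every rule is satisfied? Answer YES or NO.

Candidates per position — 1:buzriat {Noun}; 2:leestem {Prep,Conj}; 3:giaskaut {Noun,Adv}; 4:stailialk {Prep}; 5:misshep {Conj}; 6:posk {Adv,Noun}; 7:misshep {Conj}.
Rule 4 cannot be satisfied by any choice of tags from the lexicon.
So there is no consistent tagging.

NO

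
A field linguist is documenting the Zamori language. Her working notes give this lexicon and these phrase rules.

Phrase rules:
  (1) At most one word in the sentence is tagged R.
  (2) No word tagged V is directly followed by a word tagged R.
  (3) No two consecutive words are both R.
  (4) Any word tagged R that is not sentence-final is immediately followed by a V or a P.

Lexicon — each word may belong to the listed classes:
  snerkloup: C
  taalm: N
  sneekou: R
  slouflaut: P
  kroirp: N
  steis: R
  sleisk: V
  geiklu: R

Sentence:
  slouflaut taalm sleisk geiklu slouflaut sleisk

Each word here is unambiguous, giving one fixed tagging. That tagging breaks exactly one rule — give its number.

Fixed tagging: P N V R P V.
Applying the rules: R1 holds, R2 violated, R3 holds, R4 holds.
Only rule 2 fails.

2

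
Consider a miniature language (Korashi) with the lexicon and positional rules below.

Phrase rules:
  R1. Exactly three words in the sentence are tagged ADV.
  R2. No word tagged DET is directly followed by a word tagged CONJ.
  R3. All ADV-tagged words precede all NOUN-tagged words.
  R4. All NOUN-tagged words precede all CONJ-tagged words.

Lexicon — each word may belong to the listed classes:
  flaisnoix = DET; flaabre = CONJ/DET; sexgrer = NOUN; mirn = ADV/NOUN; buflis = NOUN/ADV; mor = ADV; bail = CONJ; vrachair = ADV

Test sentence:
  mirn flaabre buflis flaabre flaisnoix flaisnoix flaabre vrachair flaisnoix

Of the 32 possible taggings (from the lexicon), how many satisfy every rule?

4

Candidates per position — 1:mirn {ADV,NOUN}; 2:flaabre {CONJ,DET}; 3:buflis {NOUN,ADV}; 4:flaabre {CONJ,DET}; 5:flaisnoix {DET}; 6:flaisnoix {DET}; 7:flaabre {CONJ,DET}; 8:vrachair {ADV}; 9:flaisnoix {DET}.
There are 32 candidate sequences in total.
The sequences that satisfy every rule: ADV CONJ ADV CONJ DET DET DET ADV DET; ADV CONJ ADV DET DET DET DET ADV DET; ADV DET ADV CONJ DET DET DET ADV DET; ADV DET ADV DET DET DET DET ADV DET.
Count = 4.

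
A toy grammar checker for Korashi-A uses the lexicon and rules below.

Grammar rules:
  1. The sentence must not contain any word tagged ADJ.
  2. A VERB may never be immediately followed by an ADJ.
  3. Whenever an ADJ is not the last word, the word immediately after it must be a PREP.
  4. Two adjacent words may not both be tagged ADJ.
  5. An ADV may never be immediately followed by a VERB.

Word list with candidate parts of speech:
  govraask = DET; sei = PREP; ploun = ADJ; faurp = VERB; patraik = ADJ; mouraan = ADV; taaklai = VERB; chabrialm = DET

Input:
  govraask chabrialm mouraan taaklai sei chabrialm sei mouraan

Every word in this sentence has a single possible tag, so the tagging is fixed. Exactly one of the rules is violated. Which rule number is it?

Fixed tagging: DET DET ADV VERB PREP DET PREP ADV.
Rule check: R1 ✓, R2 ✓, R3 ✓, R4 ✓, R5 ✗.
Only rule 5 fails.

5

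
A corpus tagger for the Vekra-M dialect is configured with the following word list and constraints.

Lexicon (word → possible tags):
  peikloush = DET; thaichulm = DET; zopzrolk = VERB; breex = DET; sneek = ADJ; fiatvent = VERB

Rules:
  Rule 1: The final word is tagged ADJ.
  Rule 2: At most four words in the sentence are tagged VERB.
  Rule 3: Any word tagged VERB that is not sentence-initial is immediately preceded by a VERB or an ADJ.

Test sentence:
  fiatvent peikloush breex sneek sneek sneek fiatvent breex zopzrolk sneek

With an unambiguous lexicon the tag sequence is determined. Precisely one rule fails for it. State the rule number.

3

Fixed tagging: VERB DET DET ADJ ADJ ADJ VERB DET VERB ADJ.
Rule check: R1 ✓, R2 ✓, R3 ✗.
Only rule 3 fails.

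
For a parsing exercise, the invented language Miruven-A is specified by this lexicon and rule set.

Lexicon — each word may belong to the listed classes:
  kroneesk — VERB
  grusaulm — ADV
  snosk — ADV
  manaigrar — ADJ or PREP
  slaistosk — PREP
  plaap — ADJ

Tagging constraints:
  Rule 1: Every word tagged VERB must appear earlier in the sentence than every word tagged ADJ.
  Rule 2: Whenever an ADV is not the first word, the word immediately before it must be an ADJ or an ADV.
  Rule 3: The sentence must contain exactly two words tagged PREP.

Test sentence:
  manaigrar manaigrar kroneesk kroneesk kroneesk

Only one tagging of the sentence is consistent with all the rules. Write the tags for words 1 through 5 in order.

PREP PREP VERB VERB VERB

Candidates per position — 1:manaigrar {ADJ,PREP}; 2:manaigrar {ADJ,PREP}; 3:kroneesk {VERB}; 4:kroneesk {VERB}; 5:kroneesk {VERB}.
Position 1: tagging it ADJ would leave rule 1 unsatisfiable, so it must be PREP.
Position 2: tagging it ADJ would leave rule 1 unsatisfiable, so it must be PREP.
That leaves exactly one tagging: PREP PREP VERB VERB VERB.
Check: rule 1 ok; rule 2 ok; rule 3 ok.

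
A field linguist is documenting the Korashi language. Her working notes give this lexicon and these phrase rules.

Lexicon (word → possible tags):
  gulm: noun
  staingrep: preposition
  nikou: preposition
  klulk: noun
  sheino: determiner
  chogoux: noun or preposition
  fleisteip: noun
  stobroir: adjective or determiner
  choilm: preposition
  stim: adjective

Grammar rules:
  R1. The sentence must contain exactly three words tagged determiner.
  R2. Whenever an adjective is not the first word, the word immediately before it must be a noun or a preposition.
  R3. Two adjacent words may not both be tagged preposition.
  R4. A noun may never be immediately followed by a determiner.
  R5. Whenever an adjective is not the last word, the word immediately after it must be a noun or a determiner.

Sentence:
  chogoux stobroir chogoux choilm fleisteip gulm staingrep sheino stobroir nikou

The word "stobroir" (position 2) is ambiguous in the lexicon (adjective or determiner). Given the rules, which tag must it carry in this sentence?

Candidates per position — 1:chogoux {noun,preposition}; 2:stobroir {adjective,determiner}; 3:chogoux {noun,preposition}; 4:choilm {preposition}; 5:fleisteip {noun}; 6:gulm {noun}; 7:staingrep {preposition}; 8:sheino {determiner}; 9:stobroir {adjective,determiner}; 10:nikou {preposition}.
Position 2: tagging it adjective would leave rule 1 unsatisfiable, so it must be determiner.
Position 3: tagging it preposition would leave rule 3 unsatisfiable, so it must be noun.
Position 9: tagging it adjective would leave rule 1 unsatisfiable, so it must be determiner.
Position 1: tagging it noun would leave rule 4 unsatisfiable, so it must be preposition.
So the tagging must be: preposition determiner noun preposition noun noun preposition determiner determiner preposition.
Checking: rule 1 ✓; rule 2 ✓; rule 3 ✓; rule 4 ✓; rule 5 ✓.

determiner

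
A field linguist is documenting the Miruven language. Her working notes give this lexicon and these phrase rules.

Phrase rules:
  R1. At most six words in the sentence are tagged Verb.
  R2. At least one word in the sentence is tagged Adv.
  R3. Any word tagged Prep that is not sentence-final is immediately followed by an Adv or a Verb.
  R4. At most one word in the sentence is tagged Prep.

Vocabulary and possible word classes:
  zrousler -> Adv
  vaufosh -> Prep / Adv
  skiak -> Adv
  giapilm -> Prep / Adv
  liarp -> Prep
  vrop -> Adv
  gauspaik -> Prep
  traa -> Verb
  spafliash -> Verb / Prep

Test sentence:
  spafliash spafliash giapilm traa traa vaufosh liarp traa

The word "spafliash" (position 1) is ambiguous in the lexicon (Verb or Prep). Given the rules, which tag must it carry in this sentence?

Verb

Candidates per position — 1:spafliash {Verb,Prep}; 2:spafliash {Verb,Prep}; 3:giapilm {Prep,Adv}; 4:traa {Verb}; 5:traa {Verb}; 6:vaufosh {Prep,Adv}; 7:liarp {Prep}; 8:traa {Verb}.
Position 1: tagging it Prep would leave rule 4 unsatisfiable, so it must be Verb.
Position 2: tagging it Prep would leave rule 4 unsatisfiable, so it must be Verb.
Position 3: tagging it Prep would leave rule 4 unsatisfiable, so it must be Adv.
Position 6: tagging it Prep would leave rule 3 unsatisfiable, so it must be Adv.
That leaves exactly one tagging: Verb Verb Adv Verb Verb Adv Prep Verb.
Rule-by-rule: rule 1 ok; rule 2 ok; rule 3 ok; rule 4 ok.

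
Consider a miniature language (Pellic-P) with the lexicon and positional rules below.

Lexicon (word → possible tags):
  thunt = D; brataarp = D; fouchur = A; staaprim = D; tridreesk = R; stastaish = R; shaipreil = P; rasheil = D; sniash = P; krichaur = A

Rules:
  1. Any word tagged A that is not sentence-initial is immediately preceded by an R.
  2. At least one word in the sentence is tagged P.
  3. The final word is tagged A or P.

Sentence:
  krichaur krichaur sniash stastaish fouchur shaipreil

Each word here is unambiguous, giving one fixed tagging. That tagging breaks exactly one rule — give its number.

Fixed tagging: A A P R A P.
Checking each rule: R1 violated, R2 holds, R3 holds.
Only rule 1 fails.

1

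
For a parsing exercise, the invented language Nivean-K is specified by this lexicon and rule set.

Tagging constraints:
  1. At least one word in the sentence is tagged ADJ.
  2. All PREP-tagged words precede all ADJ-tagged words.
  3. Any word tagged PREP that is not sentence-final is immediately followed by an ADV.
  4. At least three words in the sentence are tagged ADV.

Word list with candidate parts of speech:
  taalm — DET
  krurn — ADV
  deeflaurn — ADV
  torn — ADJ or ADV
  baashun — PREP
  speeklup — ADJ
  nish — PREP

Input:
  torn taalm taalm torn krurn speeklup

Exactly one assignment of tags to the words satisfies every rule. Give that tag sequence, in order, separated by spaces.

ADV DET DET ADV ADV ADJ

Candidates per position — 1:torn {ADJ,ADV}; 2:taalm {DET}; 3:taalm {DET}; 4:torn {ADJ,ADV}; 5:krurn {ADV}; 6:speeklup {ADJ}.
Position 1: ADJ is ruled out by rule 4; that leaves ADV.
Position 4: ADJ is ruled out by rule 4; that leaves ADV.
The unique satisfying tagging is: ADV DET DET ADV ADV ADJ.
Check: rule 1 ✓; rule 2 ✓; rule 3 ✓; rule 4 ✓.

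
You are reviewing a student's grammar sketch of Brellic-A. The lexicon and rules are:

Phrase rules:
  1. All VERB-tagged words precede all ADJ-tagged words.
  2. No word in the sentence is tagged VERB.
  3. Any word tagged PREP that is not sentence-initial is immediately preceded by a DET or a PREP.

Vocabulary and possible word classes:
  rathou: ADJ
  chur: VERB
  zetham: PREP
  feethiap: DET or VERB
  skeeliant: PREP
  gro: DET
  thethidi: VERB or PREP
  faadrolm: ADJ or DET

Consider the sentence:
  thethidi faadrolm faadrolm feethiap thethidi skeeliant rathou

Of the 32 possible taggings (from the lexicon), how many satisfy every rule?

Candidates per position — 1:thethidi {VERB,PREP}; 2:faadrolm {ADJ,DET}; 3:faadrolm {ADJ,DET}; 4:feethiap {DET,VERB}; 5:thethidi {VERB,PREP}; 6:skeeliant {PREP}; 7:rathou {ADJ}.
There are 32 candidate sequences in total.
The sequences that satisfy every rule: PREP ADJ ADJ DET PREP PREP ADJ; PREP ADJ DET DET PREP PREP ADJ; PREP DET ADJ DET PREP PREP ADJ; PREP DET DET DET PREP PREP ADJ.
Count = 4.

4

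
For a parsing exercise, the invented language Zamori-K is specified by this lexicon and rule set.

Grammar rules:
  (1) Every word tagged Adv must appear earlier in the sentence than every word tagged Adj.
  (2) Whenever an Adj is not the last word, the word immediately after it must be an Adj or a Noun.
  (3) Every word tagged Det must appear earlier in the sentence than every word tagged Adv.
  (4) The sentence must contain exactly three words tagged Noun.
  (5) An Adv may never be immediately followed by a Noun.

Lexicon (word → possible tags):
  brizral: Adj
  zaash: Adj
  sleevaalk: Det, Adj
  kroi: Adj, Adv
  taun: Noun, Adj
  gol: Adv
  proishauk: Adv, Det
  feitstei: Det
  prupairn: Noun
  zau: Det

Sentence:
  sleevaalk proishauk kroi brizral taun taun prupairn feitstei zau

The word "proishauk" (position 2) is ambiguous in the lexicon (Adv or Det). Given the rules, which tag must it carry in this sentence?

Det

Candidates per position — 1:sleevaalk {Det,Adj}; 2:proishauk {Adv,Det}; 3:kroi {Adj,Adv}; 4:brizral {Adj}; 5:taun {Noun,Adj}; 6:taun {Noun,Adj}; 7:prupairn {Noun}; 8:feitstei {Det}; 9:zau {Det}.
Word 1 cannot be Adj — rule 2 would then fail for every completion. It is Det.
Word 2 cannot be Adv — rule 3 would then fail for every completion. It is Det.
Word 3 cannot be Adv — rule 3 would then fail for every completion. It is Adj.
Word 5 cannot be Adj — rule 4 would then fail for every completion. It is Noun.
Word 6 cannot be Adj — rule 4 would then fail for every completion. It is Noun.
So the tagging must be: Det Det Adj Adj Noun Noun Noun Det Det.
Checking: rule 1 ✓; rule 2 ✓; rule 3 ✓; rule 4 ✓; rule 5 ✓.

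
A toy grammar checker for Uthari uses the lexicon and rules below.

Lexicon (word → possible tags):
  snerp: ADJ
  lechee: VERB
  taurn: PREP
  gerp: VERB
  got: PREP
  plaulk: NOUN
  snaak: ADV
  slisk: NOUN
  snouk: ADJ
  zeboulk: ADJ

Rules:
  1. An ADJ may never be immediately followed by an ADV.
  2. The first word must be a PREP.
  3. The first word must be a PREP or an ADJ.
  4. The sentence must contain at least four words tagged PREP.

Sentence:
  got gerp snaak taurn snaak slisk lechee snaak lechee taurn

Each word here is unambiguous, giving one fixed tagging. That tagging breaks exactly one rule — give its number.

4

Fixed tagging: PREP VERB ADV PREP ADV NOUN VERB ADV VERB PREP.
Checking each rule: R1 holds, R2 holds, R3 holds, R4 violated.
Only rule 4 fails.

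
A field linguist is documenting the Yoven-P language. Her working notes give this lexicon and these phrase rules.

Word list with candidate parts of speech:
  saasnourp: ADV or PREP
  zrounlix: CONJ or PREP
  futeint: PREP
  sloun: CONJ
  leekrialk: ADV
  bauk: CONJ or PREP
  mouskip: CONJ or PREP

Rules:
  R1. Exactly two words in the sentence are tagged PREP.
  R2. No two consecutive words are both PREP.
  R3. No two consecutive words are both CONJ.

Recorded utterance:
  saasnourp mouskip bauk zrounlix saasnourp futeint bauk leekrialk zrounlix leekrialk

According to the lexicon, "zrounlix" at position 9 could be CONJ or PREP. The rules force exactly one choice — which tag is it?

CONJ

Candidates per position — 1:saasnourp {ADV,PREP}; 2:mouskip {CONJ,PREP}; 3:bauk {CONJ,PREP}; 4:zrounlix {CONJ,PREP}; 5:saasnourp {ADV,PREP}; 6:futeint {PREP}; 7:bauk {CONJ,PREP}; 8:leekrialk {ADV}; 9:zrounlix {CONJ,PREP}; 10:leekrialk {ADV}.
At position 5, choosing PREP makes rule 2 impossible to satisfy; hence ADV.
At position 7, choosing PREP makes rule 2 impossible to satisfy; hence CONJ.
Position 9: the remaining choice is settled jointly with positions 1, 2, 3, 4 — only CONJ at position 9 is part of a tagging that satisfies every rule.
The only consistent sequence is: ADV CONJ PREP CONJ ADV PREP CONJ ADV CONJ ADV.
Checking: rule 1 holds; rule 2 holds; rule 3 holds.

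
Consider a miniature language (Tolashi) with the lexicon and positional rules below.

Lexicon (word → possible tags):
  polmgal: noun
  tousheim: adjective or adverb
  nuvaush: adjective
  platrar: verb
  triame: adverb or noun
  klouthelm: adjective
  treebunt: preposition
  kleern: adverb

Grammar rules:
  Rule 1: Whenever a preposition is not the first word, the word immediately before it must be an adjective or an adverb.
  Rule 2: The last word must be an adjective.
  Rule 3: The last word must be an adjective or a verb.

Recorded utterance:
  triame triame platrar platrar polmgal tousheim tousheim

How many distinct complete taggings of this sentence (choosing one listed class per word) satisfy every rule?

Candidates per position — 1:triame {adverb,noun}; 2:triame {adverb,noun}; 3:platrar {verb}; 4:platrar {verb}; 5:polmgal {noun}; 6:tousheim {adjective,adverb}; 7:tousheim {adjective,adverb}.
There are 16 candidate sequences in total.
Checking each against the rules leaves 8 sequences.
Count = 8.

8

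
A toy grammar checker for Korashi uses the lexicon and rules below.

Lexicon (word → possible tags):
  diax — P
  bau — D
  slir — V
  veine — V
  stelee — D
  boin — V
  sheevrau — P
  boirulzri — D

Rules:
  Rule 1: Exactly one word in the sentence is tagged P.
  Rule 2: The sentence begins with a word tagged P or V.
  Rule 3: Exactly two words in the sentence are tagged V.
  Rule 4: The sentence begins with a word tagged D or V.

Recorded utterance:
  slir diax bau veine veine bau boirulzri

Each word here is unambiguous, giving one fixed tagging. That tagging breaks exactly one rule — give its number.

3

Fixed tagging: V P D V V D D.
Applying the rules: R1 ✓, R2 ✓, R3 ✗, R4 ✓.
Only rule 3 fails.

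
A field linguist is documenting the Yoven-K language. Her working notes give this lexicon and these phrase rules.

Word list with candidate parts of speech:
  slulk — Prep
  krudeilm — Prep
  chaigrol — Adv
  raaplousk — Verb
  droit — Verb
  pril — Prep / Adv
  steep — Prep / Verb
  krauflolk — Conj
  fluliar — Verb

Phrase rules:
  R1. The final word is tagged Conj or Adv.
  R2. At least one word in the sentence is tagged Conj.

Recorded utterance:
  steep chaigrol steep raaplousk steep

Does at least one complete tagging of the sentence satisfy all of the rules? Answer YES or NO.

Candidates per position — 1:steep {Prep,Verb}; 2:chaigrol {Adv}; 3:steep {Prep,Verb}; 4:raaplousk {Verb}; 5:steep {Prep,Verb}.
Rule 1 cannot be satisfied by any choice of tags from the lexicon.
So there is no consistent tagging.

NO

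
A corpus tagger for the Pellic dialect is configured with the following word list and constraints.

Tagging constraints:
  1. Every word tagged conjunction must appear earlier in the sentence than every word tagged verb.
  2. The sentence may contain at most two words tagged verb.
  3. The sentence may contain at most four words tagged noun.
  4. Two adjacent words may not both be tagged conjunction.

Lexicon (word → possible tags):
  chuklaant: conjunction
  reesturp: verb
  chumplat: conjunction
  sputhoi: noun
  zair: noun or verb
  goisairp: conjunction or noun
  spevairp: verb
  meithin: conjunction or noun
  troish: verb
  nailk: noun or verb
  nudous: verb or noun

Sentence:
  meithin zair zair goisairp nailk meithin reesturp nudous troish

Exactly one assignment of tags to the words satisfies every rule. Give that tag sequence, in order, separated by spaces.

Candidates per position — 1:meithin {conjunction,noun}; 2:zair {noun,verb}; 3:zair {noun,verb}; 4:goisairp {conjunction,noun}; 5:nailk {noun,verb}; 6:meithin {conjunction,noun}; 7:reesturp {verb}; 8:nudous {verb,noun}; 9:troish {verb}.
Word 2 cannot be verb — rule 2 would then fail for every completion. It is noun.
Word 3 cannot be verb — rule 2 would then fail for every completion. It is noun.
Word 5 cannot be verb — rule 2 would then fail for every completion. It is noun.
Word 8 cannot be verb — rule 2 would then fail for every completion. It is noun.
Word 1 cannot be noun — rule 3 would then fail for every completion. It is conjunction.
Word 4 cannot be noun — rule 3 would then fail for every completion. It is conjunction.
Word 6 cannot be noun — rule 3 would then fail for every completion. It is conjunction.
So the tagging must be: conjunction noun noun conjunction noun conjunction verb noun verb.
Check: rule 1 ok; rule 2 ok; rule 3 ok; rule 4 ok.

conjunction noun noun conjunction noun conjunction verb noun verb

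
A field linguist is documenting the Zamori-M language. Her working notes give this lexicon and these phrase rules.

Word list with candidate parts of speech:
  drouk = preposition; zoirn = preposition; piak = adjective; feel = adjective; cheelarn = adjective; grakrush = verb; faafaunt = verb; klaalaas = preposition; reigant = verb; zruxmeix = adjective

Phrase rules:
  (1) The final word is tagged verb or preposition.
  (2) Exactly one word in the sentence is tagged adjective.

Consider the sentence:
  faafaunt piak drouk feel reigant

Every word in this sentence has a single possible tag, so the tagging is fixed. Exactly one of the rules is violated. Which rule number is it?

Fixed tagging: verb adjective preposition adjective verb.
Checking each rule: R1 ✓, R2 ✗.
Only rule 2 fails.

2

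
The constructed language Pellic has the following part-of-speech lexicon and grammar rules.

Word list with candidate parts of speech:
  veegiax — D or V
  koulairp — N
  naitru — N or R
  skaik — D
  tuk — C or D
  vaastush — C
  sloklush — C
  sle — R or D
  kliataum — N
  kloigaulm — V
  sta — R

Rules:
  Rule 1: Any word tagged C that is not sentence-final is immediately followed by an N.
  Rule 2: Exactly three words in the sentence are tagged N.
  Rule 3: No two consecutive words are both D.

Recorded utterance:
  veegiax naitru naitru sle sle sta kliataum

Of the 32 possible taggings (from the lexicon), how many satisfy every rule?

6

Candidates per position — 1:veegiax {D,V}; 2:naitru {N,R}; 3:naitru {N,R}; 4:sle {R,D}; 5:sle {R,D}; 6:sta {R}; 7:kliataum {N}.
There are 32 candidate sequences in total.
Checking each against the rules leaves 6 sequences.
Count = 6.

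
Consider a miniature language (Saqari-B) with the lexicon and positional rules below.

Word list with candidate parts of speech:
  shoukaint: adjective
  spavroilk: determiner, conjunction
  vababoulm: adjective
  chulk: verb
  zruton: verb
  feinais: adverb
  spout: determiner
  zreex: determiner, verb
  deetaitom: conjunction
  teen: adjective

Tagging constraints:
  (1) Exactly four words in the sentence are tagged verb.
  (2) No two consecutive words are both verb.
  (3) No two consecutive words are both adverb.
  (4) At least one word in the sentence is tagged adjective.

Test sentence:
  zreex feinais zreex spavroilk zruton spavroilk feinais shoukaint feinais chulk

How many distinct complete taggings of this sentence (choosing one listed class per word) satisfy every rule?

4

Candidates per position — 1:zreex {determiner,verb}; 2:feinais {adverb}; 3:zreex {determiner,verb}; 4:spavroilk {determiner,conjunction}; 5:zruton {verb}; 6:spavroilk {determiner,conjunction}; 7:feinais {adverb}; 8:shoukaint {adjective}; 9:feinais {adverb}; 10:chulk {verb}.
There are 16 candidate sequences in total.
The sequences that satisfy every rule: verb adverb verb determiner verb determiner adverb adjective adverb verb; verb adverb verb determiner verb conjunction adverb adjective adverb verb; verb adverb verb conjunction verb determiner adverb adjective adverb verb; verb adverb verb conjunction verb conjunction adverb adjective adverb verb.
Count = 4.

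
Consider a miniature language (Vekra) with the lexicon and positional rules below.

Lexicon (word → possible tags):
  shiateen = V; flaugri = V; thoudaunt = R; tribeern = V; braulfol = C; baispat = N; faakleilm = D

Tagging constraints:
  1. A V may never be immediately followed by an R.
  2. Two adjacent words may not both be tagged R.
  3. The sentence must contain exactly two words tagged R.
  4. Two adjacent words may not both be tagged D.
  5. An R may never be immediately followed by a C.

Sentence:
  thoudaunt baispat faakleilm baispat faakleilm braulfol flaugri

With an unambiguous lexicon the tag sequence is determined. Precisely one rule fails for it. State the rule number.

Fixed tagging: R N D N D C V.
Applying the rules: R1 ✓, R2 ✓, R3 ✗, R4 ✓, R5 ✓.
Only rule 3 fails.

3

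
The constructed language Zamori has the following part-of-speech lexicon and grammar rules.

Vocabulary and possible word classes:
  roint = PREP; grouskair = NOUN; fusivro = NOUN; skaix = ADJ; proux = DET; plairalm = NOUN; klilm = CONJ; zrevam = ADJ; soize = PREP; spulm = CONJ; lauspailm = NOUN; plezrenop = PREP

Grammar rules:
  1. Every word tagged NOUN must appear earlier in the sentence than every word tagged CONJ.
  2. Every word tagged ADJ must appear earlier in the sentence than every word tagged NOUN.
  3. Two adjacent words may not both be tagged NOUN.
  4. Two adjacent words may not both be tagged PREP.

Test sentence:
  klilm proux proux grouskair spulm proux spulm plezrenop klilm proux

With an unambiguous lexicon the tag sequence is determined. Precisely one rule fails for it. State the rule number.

1

Fixed tagging: CONJ DET DET NOUN CONJ DET CONJ PREP CONJ DET.
Checking each rule: R1 violated, R2 holds, R3 holds, R4 holds.
Only rule 1 fails.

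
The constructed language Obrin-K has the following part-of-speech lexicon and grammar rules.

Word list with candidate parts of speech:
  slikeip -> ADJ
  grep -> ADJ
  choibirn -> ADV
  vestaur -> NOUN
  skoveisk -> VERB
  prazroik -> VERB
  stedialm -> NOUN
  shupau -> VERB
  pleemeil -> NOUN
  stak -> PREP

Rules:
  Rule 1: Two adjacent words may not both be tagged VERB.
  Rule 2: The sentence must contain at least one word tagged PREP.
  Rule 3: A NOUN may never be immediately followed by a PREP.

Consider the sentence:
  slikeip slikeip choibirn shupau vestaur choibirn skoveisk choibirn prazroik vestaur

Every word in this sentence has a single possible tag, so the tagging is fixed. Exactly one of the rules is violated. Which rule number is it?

2

Fixed tagging: ADJ ADJ ADV VERB NOUN ADV VERB ADV VERB NOUN.
Checking each rule: R1 ✓, R2 ✗, R3 ✓.
Only rule 2 fails.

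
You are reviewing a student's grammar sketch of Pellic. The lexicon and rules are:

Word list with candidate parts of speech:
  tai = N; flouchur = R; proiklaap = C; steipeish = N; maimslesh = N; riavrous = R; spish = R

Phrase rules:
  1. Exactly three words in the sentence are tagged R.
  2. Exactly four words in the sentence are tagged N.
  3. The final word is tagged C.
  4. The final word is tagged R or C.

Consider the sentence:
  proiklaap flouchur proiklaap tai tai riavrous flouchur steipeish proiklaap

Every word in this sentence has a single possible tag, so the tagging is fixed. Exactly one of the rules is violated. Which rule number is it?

Fixed tagging: C R C N N R R N C.
Rule check: R1 pass, R2 fail, R3 pass, R4 pass.
Only rule 2 fails.

2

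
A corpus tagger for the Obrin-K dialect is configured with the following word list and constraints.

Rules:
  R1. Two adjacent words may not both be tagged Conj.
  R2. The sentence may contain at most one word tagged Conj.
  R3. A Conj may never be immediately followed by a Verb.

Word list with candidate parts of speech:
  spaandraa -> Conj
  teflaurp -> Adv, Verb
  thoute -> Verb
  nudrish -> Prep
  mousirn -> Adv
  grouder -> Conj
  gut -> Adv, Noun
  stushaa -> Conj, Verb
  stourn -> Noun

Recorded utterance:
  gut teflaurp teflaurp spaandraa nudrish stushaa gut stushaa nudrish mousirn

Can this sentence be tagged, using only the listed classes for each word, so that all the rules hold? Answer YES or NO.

Candidates per position — 1:gut {Adv,Noun}; 2:teflaurp {Adv,Verb}; 3:teflaurp {Adv,Verb}; 4:spaandraa {Conj}; 5:nudrish {Prep}; 6:stushaa {Conj,Verb}; 7:gut {Adv,Noun}; 8:stushaa {Conj,Verb}; 9:nudrish {Prep}; 10:mousirn {Adv}.
One satisfying assignment: Noun Verb Verb Conj Prep Verb Adv Verb Prep Adv.
Check: rule 1 satisfied; rule 2 satisfied; rule 3 satisfied.

YES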